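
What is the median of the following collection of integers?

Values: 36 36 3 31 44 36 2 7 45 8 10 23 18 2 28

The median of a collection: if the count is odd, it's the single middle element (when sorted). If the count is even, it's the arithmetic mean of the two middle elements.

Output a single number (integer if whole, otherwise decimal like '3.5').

Answer: 23

Derivation:
Step 1: insert 36 -> lo=[36] (size 1, max 36) hi=[] (size 0) -> median=36
Step 2: insert 36 -> lo=[36] (size 1, max 36) hi=[36] (size 1, min 36) -> median=36
Step 3: insert 3 -> lo=[3, 36] (size 2, max 36) hi=[36] (size 1, min 36) -> median=36
Step 4: insert 31 -> lo=[3, 31] (size 2, max 31) hi=[36, 36] (size 2, min 36) -> median=33.5
Step 5: insert 44 -> lo=[3, 31, 36] (size 3, max 36) hi=[36, 44] (size 2, min 36) -> median=36
Step 6: insert 36 -> lo=[3, 31, 36] (size 3, max 36) hi=[36, 36, 44] (size 3, min 36) -> median=36
Step 7: insert 2 -> lo=[2, 3, 31, 36] (size 4, max 36) hi=[36, 36, 44] (size 3, min 36) -> median=36
Step 8: insert 7 -> lo=[2, 3, 7, 31] (size 4, max 31) hi=[36, 36, 36, 44] (size 4, min 36) -> median=33.5
Step 9: insert 45 -> lo=[2, 3, 7, 31, 36] (size 5, max 36) hi=[36, 36, 44, 45] (size 4, min 36) -> median=36
Step 10: insert 8 -> lo=[2, 3, 7, 8, 31] (size 5, max 31) hi=[36, 36, 36, 44, 45] (size 5, min 36) -> median=33.5
Step 11: insert 10 -> lo=[2, 3, 7, 8, 10, 31] (size 6, max 31) hi=[36, 36, 36, 44, 45] (size 5, min 36) -> median=31
Step 12: insert 23 -> lo=[2, 3, 7, 8, 10, 23] (size 6, max 23) hi=[31, 36, 36, 36, 44, 45] (size 6, min 31) -> median=27
Step 13: insert 18 -> lo=[2, 3, 7, 8, 10, 18, 23] (size 7, max 23) hi=[31, 36, 36, 36, 44, 45] (size 6, min 31) -> median=23
Step 14: insert 2 -> lo=[2, 2, 3, 7, 8, 10, 18] (size 7, max 18) hi=[23, 31, 36, 36, 36, 44, 45] (size 7, min 23) -> median=20.5
Step 15: insert 28 -> lo=[2, 2, 3, 7, 8, 10, 18, 23] (size 8, max 23) hi=[28, 31, 36, 36, 36, 44, 45] (size 7, min 28) -> median=23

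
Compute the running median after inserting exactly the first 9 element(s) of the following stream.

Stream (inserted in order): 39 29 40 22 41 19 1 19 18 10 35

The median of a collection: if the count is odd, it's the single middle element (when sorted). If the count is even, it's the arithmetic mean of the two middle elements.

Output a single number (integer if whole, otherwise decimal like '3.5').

Step 1: insert 39 -> lo=[39] (size 1, max 39) hi=[] (size 0) -> median=39
Step 2: insert 29 -> lo=[29] (size 1, max 29) hi=[39] (size 1, min 39) -> median=34
Step 3: insert 40 -> lo=[29, 39] (size 2, max 39) hi=[40] (size 1, min 40) -> median=39
Step 4: insert 22 -> lo=[22, 29] (size 2, max 29) hi=[39, 40] (size 2, min 39) -> median=34
Step 5: insert 41 -> lo=[22, 29, 39] (size 3, max 39) hi=[40, 41] (size 2, min 40) -> median=39
Step 6: insert 19 -> lo=[19, 22, 29] (size 3, max 29) hi=[39, 40, 41] (size 3, min 39) -> median=34
Step 7: insert 1 -> lo=[1, 19, 22, 29] (size 4, max 29) hi=[39, 40, 41] (size 3, min 39) -> median=29
Step 8: insert 19 -> lo=[1, 19, 19, 22] (size 4, max 22) hi=[29, 39, 40, 41] (size 4, min 29) -> median=25.5
Step 9: insert 18 -> lo=[1, 18, 19, 19, 22] (size 5, max 22) hi=[29, 39, 40, 41] (size 4, min 29) -> median=22

Answer: 22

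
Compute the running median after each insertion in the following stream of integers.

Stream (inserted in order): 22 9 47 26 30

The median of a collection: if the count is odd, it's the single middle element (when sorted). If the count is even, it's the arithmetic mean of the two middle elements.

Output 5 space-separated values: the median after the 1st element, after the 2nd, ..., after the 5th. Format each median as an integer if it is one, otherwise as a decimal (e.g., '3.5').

Answer: 22 15.5 22 24 26

Derivation:
Step 1: insert 22 -> lo=[22] (size 1, max 22) hi=[] (size 0) -> median=22
Step 2: insert 9 -> lo=[9] (size 1, max 9) hi=[22] (size 1, min 22) -> median=15.5
Step 3: insert 47 -> lo=[9, 22] (size 2, max 22) hi=[47] (size 1, min 47) -> median=22
Step 4: insert 26 -> lo=[9, 22] (size 2, max 22) hi=[26, 47] (size 2, min 26) -> median=24
Step 5: insert 30 -> lo=[9, 22, 26] (size 3, max 26) hi=[30, 47] (size 2, min 30) -> median=26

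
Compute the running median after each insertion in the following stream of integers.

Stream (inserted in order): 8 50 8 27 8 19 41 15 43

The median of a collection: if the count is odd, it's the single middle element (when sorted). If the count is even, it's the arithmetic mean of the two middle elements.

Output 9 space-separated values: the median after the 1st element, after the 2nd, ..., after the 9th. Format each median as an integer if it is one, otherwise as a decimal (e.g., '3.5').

Answer: 8 29 8 17.5 8 13.5 19 17 19

Derivation:
Step 1: insert 8 -> lo=[8] (size 1, max 8) hi=[] (size 0) -> median=8
Step 2: insert 50 -> lo=[8] (size 1, max 8) hi=[50] (size 1, min 50) -> median=29
Step 3: insert 8 -> lo=[8, 8] (size 2, max 8) hi=[50] (size 1, min 50) -> median=8
Step 4: insert 27 -> lo=[8, 8] (size 2, max 8) hi=[27, 50] (size 2, min 27) -> median=17.5
Step 5: insert 8 -> lo=[8, 8, 8] (size 3, max 8) hi=[27, 50] (size 2, min 27) -> median=8
Step 6: insert 19 -> lo=[8, 8, 8] (size 3, max 8) hi=[19, 27, 50] (size 3, min 19) -> median=13.5
Step 7: insert 41 -> lo=[8, 8, 8, 19] (size 4, max 19) hi=[27, 41, 50] (size 3, min 27) -> median=19
Step 8: insert 15 -> lo=[8, 8, 8, 15] (size 4, max 15) hi=[19, 27, 41, 50] (size 4, min 19) -> median=17
Step 9: insert 43 -> lo=[8, 8, 8, 15, 19] (size 5, max 19) hi=[27, 41, 43, 50] (size 4, min 27) -> median=19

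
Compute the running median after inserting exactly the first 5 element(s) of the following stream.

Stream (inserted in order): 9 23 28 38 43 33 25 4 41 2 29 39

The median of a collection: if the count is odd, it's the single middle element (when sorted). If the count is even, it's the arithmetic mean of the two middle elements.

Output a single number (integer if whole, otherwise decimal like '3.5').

Answer: 28

Derivation:
Step 1: insert 9 -> lo=[9] (size 1, max 9) hi=[] (size 0) -> median=9
Step 2: insert 23 -> lo=[9] (size 1, max 9) hi=[23] (size 1, min 23) -> median=16
Step 3: insert 28 -> lo=[9, 23] (size 2, max 23) hi=[28] (size 1, min 28) -> median=23
Step 4: insert 38 -> lo=[9, 23] (size 2, max 23) hi=[28, 38] (size 2, min 28) -> median=25.5
Step 5: insert 43 -> lo=[9, 23, 28] (size 3, max 28) hi=[38, 43] (size 2, min 38) -> median=28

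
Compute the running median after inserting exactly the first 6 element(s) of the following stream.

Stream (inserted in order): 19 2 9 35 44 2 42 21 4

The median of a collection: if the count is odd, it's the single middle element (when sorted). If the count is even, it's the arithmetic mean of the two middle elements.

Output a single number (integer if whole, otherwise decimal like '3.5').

Answer: 14

Derivation:
Step 1: insert 19 -> lo=[19] (size 1, max 19) hi=[] (size 0) -> median=19
Step 2: insert 2 -> lo=[2] (size 1, max 2) hi=[19] (size 1, min 19) -> median=10.5
Step 3: insert 9 -> lo=[2, 9] (size 2, max 9) hi=[19] (size 1, min 19) -> median=9
Step 4: insert 35 -> lo=[2, 9] (size 2, max 9) hi=[19, 35] (size 2, min 19) -> median=14
Step 5: insert 44 -> lo=[2, 9, 19] (size 3, max 19) hi=[35, 44] (size 2, min 35) -> median=19
Step 6: insert 2 -> lo=[2, 2, 9] (size 3, max 9) hi=[19, 35, 44] (size 3, min 19) -> median=14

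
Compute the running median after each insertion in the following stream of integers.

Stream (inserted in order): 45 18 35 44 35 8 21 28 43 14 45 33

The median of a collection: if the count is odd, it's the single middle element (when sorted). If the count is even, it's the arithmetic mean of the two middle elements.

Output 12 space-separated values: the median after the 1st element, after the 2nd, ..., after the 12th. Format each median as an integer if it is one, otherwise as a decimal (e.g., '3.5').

Step 1: insert 45 -> lo=[45] (size 1, max 45) hi=[] (size 0) -> median=45
Step 2: insert 18 -> lo=[18] (size 1, max 18) hi=[45] (size 1, min 45) -> median=31.5
Step 3: insert 35 -> lo=[18, 35] (size 2, max 35) hi=[45] (size 1, min 45) -> median=35
Step 4: insert 44 -> lo=[18, 35] (size 2, max 35) hi=[44, 45] (size 2, min 44) -> median=39.5
Step 5: insert 35 -> lo=[18, 35, 35] (size 3, max 35) hi=[44, 45] (size 2, min 44) -> median=35
Step 6: insert 8 -> lo=[8, 18, 35] (size 3, max 35) hi=[35, 44, 45] (size 3, min 35) -> median=35
Step 7: insert 21 -> lo=[8, 18, 21, 35] (size 4, max 35) hi=[35, 44, 45] (size 3, min 35) -> median=35
Step 8: insert 28 -> lo=[8, 18, 21, 28] (size 4, max 28) hi=[35, 35, 44, 45] (size 4, min 35) -> median=31.5
Step 9: insert 43 -> lo=[8, 18, 21, 28, 35] (size 5, max 35) hi=[35, 43, 44, 45] (size 4, min 35) -> median=35
Step 10: insert 14 -> lo=[8, 14, 18, 21, 28] (size 5, max 28) hi=[35, 35, 43, 44, 45] (size 5, min 35) -> median=31.5
Step 11: insert 45 -> lo=[8, 14, 18, 21, 28, 35] (size 6, max 35) hi=[35, 43, 44, 45, 45] (size 5, min 35) -> median=35
Step 12: insert 33 -> lo=[8, 14, 18, 21, 28, 33] (size 6, max 33) hi=[35, 35, 43, 44, 45, 45] (size 6, min 35) -> median=34

Answer: 45 31.5 35 39.5 35 35 35 31.5 35 31.5 35 34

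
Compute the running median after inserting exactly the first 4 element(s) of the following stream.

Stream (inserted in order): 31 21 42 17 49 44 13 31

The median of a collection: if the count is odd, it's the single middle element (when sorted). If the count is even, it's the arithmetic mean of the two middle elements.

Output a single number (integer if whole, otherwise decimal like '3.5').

Answer: 26

Derivation:
Step 1: insert 31 -> lo=[31] (size 1, max 31) hi=[] (size 0) -> median=31
Step 2: insert 21 -> lo=[21] (size 1, max 21) hi=[31] (size 1, min 31) -> median=26
Step 3: insert 42 -> lo=[21, 31] (size 2, max 31) hi=[42] (size 1, min 42) -> median=31
Step 4: insert 17 -> lo=[17, 21] (size 2, max 21) hi=[31, 42] (size 2, min 31) -> median=26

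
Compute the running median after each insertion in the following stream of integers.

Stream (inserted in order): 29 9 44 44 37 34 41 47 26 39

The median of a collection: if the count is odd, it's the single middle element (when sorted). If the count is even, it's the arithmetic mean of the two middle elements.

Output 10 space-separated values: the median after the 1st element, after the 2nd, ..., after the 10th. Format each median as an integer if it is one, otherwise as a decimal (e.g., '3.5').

Step 1: insert 29 -> lo=[29] (size 1, max 29) hi=[] (size 0) -> median=29
Step 2: insert 9 -> lo=[9] (size 1, max 9) hi=[29] (size 1, min 29) -> median=19
Step 3: insert 44 -> lo=[9, 29] (size 2, max 29) hi=[44] (size 1, min 44) -> median=29
Step 4: insert 44 -> lo=[9, 29] (size 2, max 29) hi=[44, 44] (size 2, min 44) -> median=36.5
Step 5: insert 37 -> lo=[9, 29, 37] (size 3, max 37) hi=[44, 44] (size 2, min 44) -> median=37
Step 6: insert 34 -> lo=[9, 29, 34] (size 3, max 34) hi=[37, 44, 44] (size 3, min 37) -> median=35.5
Step 7: insert 41 -> lo=[9, 29, 34, 37] (size 4, max 37) hi=[41, 44, 44] (size 3, min 41) -> median=37
Step 8: insert 47 -> lo=[9, 29, 34, 37] (size 4, max 37) hi=[41, 44, 44, 47] (size 4, min 41) -> median=39
Step 9: insert 26 -> lo=[9, 26, 29, 34, 37] (size 5, max 37) hi=[41, 44, 44, 47] (size 4, min 41) -> median=37
Step 10: insert 39 -> lo=[9, 26, 29, 34, 37] (size 5, max 37) hi=[39, 41, 44, 44, 47] (size 5, min 39) -> median=38

Answer: 29 19 29 36.5 37 35.5 37 39 37 38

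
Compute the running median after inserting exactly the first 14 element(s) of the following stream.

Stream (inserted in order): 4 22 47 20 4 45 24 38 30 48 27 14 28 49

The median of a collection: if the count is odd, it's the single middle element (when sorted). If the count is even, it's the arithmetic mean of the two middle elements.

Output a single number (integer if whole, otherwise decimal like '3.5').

Step 1: insert 4 -> lo=[4] (size 1, max 4) hi=[] (size 0) -> median=4
Step 2: insert 22 -> lo=[4] (size 1, max 4) hi=[22] (size 1, min 22) -> median=13
Step 3: insert 47 -> lo=[4, 22] (size 2, max 22) hi=[47] (size 1, min 47) -> median=22
Step 4: insert 20 -> lo=[4, 20] (size 2, max 20) hi=[22, 47] (size 2, min 22) -> median=21
Step 5: insert 4 -> lo=[4, 4, 20] (size 3, max 20) hi=[22, 47] (size 2, min 22) -> median=20
Step 6: insert 45 -> lo=[4, 4, 20] (size 3, max 20) hi=[22, 45, 47] (size 3, min 22) -> median=21
Step 7: insert 24 -> lo=[4, 4, 20, 22] (size 4, max 22) hi=[24, 45, 47] (size 3, min 24) -> median=22
Step 8: insert 38 -> lo=[4, 4, 20, 22] (size 4, max 22) hi=[24, 38, 45, 47] (size 4, min 24) -> median=23
Step 9: insert 30 -> lo=[4, 4, 20, 22, 24] (size 5, max 24) hi=[30, 38, 45, 47] (size 4, min 30) -> median=24
Step 10: insert 48 -> lo=[4, 4, 20, 22, 24] (size 5, max 24) hi=[30, 38, 45, 47, 48] (size 5, min 30) -> median=27
Step 11: insert 27 -> lo=[4, 4, 20, 22, 24, 27] (size 6, max 27) hi=[30, 38, 45, 47, 48] (size 5, min 30) -> median=27
Step 12: insert 14 -> lo=[4, 4, 14, 20, 22, 24] (size 6, max 24) hi=[27, 30, 38, 45, 47, 48] (size 6, min 27) -> median=25.5
Step 13: insert 28 -> lo=[4, 4, 14, 20, 22, 24, 27] (size 7, max 27) hi=[28, 30, 38, 45, 47, 48] (size 6, min 28) -> median=27
Step 14: insert 49 -> lo=[4, 4, 14, 20, 22, 24, 27] (size 7, max 27) hi=[28, 30, 38, 45, 47, 48, 49] (size 7, min 28) -> median=27.5

Answer: 27.5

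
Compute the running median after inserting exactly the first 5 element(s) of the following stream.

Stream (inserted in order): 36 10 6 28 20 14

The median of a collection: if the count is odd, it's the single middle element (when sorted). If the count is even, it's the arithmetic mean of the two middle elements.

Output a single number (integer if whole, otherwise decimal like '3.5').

Step 1: insert 36 -> lo=[36] (size 1, max 36) hi=[] (size 0) -> median=36
Step 2: insert 10 -> lo=[10] (size 1, max 10) hi=[36] (size 1, min 36) -> median=23
Step 3: insert 6 -> lo=[6, 10] (size 2, max 10) hi=[36] (size 1, min 36) -> median=10
Step 4: insert 28 -> lo=[6, 10] (size 2, max 10) hi=[28, 36] (size 2, min 28) -> median=19
Step 5: insert 20 -> lo=[6, 10, 20] (size 3, max 20) hi=[28, 36] (size 2, min 28) -> median=20

Answer: 20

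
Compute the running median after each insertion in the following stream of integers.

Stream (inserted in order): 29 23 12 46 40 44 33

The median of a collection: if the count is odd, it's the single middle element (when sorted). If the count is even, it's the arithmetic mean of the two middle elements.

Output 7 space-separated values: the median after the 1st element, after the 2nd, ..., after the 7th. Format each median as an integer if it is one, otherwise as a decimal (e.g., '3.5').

Step 1: insert 29 -> lo=[29] (size 1, max 29) hi=[] (size 0) -> median=29
Step 2: insert 23 -> lo=[23] (size 1, max 23) hi=[29] (size 1, min 29) -> median=26
Step 3: insert 12 -> lo=[12, 23] (size 2, max 23) hi=[29] (size 1, min 29) -> median=23
Step 4: insert 46 -> lo=[12, 23] (size 2, max 23) hi=[29, 46] (size 2, min 29) -> median=26
Step 5: insert 40 -> lo=[12, 23, 29] (size 3, max 29) hi=[40, 46] (size 2, min 40) -> median=29
Step 6: insert 44 -> lo=[12, 23, 29] (size 3, max 29) hi=[40, 44, 46] (size 3, min 40) -> median=34.5
Step 7: insert 33 -> lo=[12, 23, 29, 33] (size 4, max 33) hi=[40, 44, 46] (size 3, min 40) -> median=33

Answer: 29 26 23 26 29 34.5 33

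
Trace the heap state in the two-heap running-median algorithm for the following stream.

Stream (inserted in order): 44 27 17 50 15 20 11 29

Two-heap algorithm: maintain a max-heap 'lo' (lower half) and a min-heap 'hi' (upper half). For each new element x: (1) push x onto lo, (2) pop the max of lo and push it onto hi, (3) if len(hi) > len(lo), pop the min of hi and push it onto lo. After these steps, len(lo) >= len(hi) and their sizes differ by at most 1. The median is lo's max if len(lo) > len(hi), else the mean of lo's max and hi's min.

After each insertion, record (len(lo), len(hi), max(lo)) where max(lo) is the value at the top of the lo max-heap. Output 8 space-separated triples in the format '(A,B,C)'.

Step 1: insert 44 -> lo=[44] hi=[] -> (len(lo)=1, len(hi)=0, max(lo)=44)
Step 2: insert 27 -> lo=[27] hi=[44] -> (len(lo)=1, len(hi)=1, max(lo)=27)
Step 3: insert 17 -> lo=[17, 27] hi=[44] -> (len(lo)=2, len(hi)=1, max(lo)=27)
Step 4: insert 50 -> lo=[17, 27] hi=[44, 50] -> (len(lo)=2, len(hi)=2, max(lo)=27)
Step 5: insert 15 -> lo=[15, 17, 27] hi=[44, 50] -> (len(lo)=3, len(hi)=2, max(lo)=27)
Step 6: insert 20 -> lo=[15, 17, 20] hi=[27, 44, 50] -> (len(lo)=3, len(hi)=3, max(lo)=20)
Step 7: insert 11 -> lo=[11, 15, 17, 20] hi=[27, 44, 50] -> (len(lo)=4, len(hi)=3, max(lo)=20)
Step 8: insert 29 -> lo=[11, 15, 17, 20] hi=[27, 29, 44, 50] -> (len(lo)=4, len(hi)=4, max(lo)=20)

Answer: (1,0,44) (1,1,27) (2,1,27) (2,2,27) (3,2,27) (3,3,20) (4,3,20) (4,4,20)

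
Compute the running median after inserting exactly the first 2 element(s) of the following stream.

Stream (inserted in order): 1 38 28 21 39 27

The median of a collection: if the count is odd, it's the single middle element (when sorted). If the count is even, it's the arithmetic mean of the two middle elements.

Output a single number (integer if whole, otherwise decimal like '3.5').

Step 1: insert 1 -> lo=[1] (size 1, max 1) hi=[] (size 0) -> median=1
Step 2: insert 38 -> lo=[1] (size 1, max 1) hi=[38] (size 1, min 38) -> median=19.5

Answer: 19.5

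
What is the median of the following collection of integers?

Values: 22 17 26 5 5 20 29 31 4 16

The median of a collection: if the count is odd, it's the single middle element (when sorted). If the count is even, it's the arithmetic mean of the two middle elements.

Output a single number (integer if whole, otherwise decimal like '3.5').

Answer: 18.5

Derivation:
Step 1: insert 22 -> lo=[22] (size 1, max 22) hi=[] (size 0) -> median=22
Step 2: insert 17 -> lo=[17] (size 1, max 17) hi=[22] (size 1, min 22) -> median=19.5
Step 3: insert 26 -> lo=[17, 22] (size 2, max 22) hi=[26] (size 1, min 26) -> median=22
Step 4: insert 5 -> lo=[5, 17] (size 2, max 17) hi=[22, 26] (size 2, min 22) -> median=19.5
Step 5: insert 5 -> lo=[5, 5, 17] (size 3, max 17) hi=[22, 26] (size 2, min 22) -> median=17
Step 6: insert 20 -> lo=[5, 5, 17] (size 3, max 17) hi=[20, 22, 26] (size 3, min 20) -> median=18.5
Step 7: insert 29 -> lo=[5, 5, 17, 20] (size 4, max 20) hi=[22, 26, 29] (size 3, min 22) -> median=20
Step 8: insert 31 -> lo=[5, 5, 17, 20] (size 4, max 20) hi=[22, 26, 29, 31] (size 4, min 22) -> median=21
Step 9: insert 4 -> lo=[4, 5, 5, 17, 20] (size 5, max 20) hi=[22, 26, 29, 31] (size 4, min 22) -> median=20
Step 10: insert 16 -> lo=[4, 5, 5, 16, 17] (size 5, max 17) hi=[20, 22, 26, 29, 31] (size 5, min 20) -> median=18.5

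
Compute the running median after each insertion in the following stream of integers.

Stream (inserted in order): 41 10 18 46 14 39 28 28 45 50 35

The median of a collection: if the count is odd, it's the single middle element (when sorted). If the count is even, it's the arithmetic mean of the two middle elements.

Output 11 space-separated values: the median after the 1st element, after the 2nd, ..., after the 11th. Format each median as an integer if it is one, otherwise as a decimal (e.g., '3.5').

Answer: 41 25.5 18 29.5 18 28.5 28 28 28 33.5 35

Derivation:
Step 1: insert 41 -> lo=[41] (size 1, max 41) hi=[] (size 0) -> median=41
Step 2: insert 10 -> lo=[10] (size 1, max 10) hi=[41] (size 1, min 41) -> median=25.5
Step 3: insert 18 -> lo=[10, 18] (size 2, max 18) hi=[41] (size 1, min 41) -> median=18
Step 4: insert 46 -> lo=[10, 18] (size 2, max 18) hi=[41, 46] (size 2, min 41) -> median=29.5
Step 5: insert 14 -> lo=[10, 14, 18] (size 3, max 18) hi=[41, 46] (size 2, min 41) -> median=18
Step 6: insert 39 -> lo=[10, 14, 18] (size 3, max 18) hi=[39, 41, 46] (size 3, min 39) -> median=28.5
Step 7: insert 28 -> lo=[10, 14, 18, 28] (size 4, max 28) hi=[39, 41, 46] (size 3, min 39) -> median=28
Step 8: insert 28 -> lo=[10, 14, 18, 28] (size 4, max 28) hi=[28, 39, 41, 46] (size 4, min 28) -> median=28
Step 9: insert 45 -> lo=[10, 14, 18, 28, 28] (size 5, max 28) hi=[39, 41, 45, 46] (size 4, min 39) -> median=28
Step 10: insert 50 -> lo=[10, 14, 18, 28, 28] (size 5, max 28) hi=[39, 41, 45, 46, 50] (size 5, min 39) -> median=33.5
Step 11: insert 35 -> lo=[10, 14, 18, 28, 28, 35] (size 6, max 35) hi=[39, 41, 45, 46, 50] (size 5, min 39) -> median=35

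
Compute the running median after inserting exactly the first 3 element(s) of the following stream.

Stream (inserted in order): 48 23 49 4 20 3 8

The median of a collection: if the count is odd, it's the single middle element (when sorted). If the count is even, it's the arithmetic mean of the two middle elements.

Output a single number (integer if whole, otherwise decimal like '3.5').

Answer: 48

Derivation:
Step 1: insert 48 -> lo=[48] (size 1, max 48) hi=[] (size 0) -> median=48
Step 2: insert 23 -> lo=[23] (size 1, max 23) hi=[48] (size 1, min 48) -> median=35.5
Step 3: insert 49 -> lo=[23, 48] (size 2, max 48) hi=[49] (size 1, min 49) -> median=48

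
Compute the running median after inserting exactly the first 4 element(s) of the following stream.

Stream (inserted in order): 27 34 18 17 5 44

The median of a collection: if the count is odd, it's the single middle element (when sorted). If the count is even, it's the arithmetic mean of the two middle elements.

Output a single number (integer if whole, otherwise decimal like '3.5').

Step 1: insert 27 -> lo=[27] (size 1, max 27) hi=[] (size 0) -> median=27
Step 2: insert 34 -> lo=[27] (size 1, max 27) hi=[34] (size 1, min 34) -> median=30.5
Step 3: insert 18 -> lo=[18, 27] (size 2, max 27) hi=[34] (size 1, min 34) -> median=27
Step 4: insert 17 -> lo=[17, 18] (size 2, max 18) hi=[27, 34] (size 2, min 27) -> median=22.5

Answer: 22.5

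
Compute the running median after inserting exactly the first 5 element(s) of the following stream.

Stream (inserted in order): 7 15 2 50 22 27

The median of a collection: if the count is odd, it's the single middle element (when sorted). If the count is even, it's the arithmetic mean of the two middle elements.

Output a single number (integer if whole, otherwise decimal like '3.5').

Answer: 15

Derivation:
Step 1: insert 7 -> lo=[7] (size 1, max 7) hi=[] (size 0) -> median=7
Step 2: insert 15 -> lo=[7] (size 1, max 7) hi=[15] (size 1, min 15) -> median=11
Step 3: insert 2 -> lo=[2, 7] (size 2, max 7) hi=[15] (size 1, min 15) -> median=7
Step 4: insert 50 -> lo=[2, 7] (size 2, max 7) hi=[15, 50] (size 2, min 15) -> median=11
Step 5: insert 22 -> lo=[2, 7, 15] (size 3, max 15) hi=[22, 50] (size 2, min 22) -> median=15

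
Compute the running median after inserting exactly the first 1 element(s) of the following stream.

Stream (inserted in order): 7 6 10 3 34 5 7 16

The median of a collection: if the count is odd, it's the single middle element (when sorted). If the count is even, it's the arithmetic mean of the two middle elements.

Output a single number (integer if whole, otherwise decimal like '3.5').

Answer: 7

Derivation:
Step 1: insert 7 -> lo=[7] (size 1, max 7) hi=[] (size 0) -> median=7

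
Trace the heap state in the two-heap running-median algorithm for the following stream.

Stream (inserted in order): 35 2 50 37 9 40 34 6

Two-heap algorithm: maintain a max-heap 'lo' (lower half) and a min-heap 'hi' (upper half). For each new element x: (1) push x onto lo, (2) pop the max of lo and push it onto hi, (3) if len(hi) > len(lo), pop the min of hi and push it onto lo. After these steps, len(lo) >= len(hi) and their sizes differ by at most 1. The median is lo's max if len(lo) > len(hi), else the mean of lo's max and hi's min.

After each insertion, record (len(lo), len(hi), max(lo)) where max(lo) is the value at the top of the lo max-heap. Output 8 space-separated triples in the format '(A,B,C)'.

Step 1: insert 35 -> lo=[35] hi=[] -> (len(lo)=1, len(hi)=0, max(lo)=35)
Step 2: insert 2 -> lo=[2] hi=[35] -> (len(lo)=1, len(hi)=1, max(lo)=2)
Step 3: insert 50 -> lo=[2, 35] hi=[50] -> (len(lo)=2, len(hi)=1, max(lo)=35)
Step 4: insert 37 -> lo=[2, 35] hi=[37, 50] -> (len(lo)=2, len(hi)=2, max(lo)=35)
Step 5: insert 9 -> lo=[2, 9, 35] hi=[37, 50] -> (len(lo)=3, len(hi)=2, max(lo)=35)
Step 6: insert 40 -> lo=[2, 9, 35] hi=[37, 40, 50] -> (len(lo)=3, len(hi)=3, max(lo)=35)
Step 7: insert 34 -> lo=[2, 9, 34, 35] hi=[37, 40, 50] -> (len(lo)=4, len(hi)=3, max(lo)=35)
Step 8: insert 6 -> lo=[2, 6, 9, 34] hi=[35, 37, 40, 50] -> (len(lo)=4, len(hi)=4, max(lo)=34)

Answer: (1,0,35) (1,1,2) (2,1,35) (2,2,35) (3,2,35) (3,3,35) (4,3,35) (4,4,34)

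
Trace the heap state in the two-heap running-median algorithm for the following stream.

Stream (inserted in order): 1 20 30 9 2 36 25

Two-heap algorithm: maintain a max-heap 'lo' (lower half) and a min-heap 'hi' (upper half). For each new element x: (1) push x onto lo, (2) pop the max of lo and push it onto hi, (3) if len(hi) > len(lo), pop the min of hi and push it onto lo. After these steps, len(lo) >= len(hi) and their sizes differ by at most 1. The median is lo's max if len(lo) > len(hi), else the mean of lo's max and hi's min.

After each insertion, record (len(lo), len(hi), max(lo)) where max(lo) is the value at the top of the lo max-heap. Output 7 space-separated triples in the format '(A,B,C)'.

Answer: (1,0,1) (1,1,1) (2,1,20) (2,2,9) (3,2,9) (3,3,9) (4,3,20)

Derivation:
Step 1: insert 1 -> lo=[1] hi=[] -> (len(lo)=1, len(hi)=0, max(lo)=1)
Step 2: insert 20 -> lo=[1] hi=[20] -> (len(lo)=1, len(hi)=1, max(lo)=1)
Step 3: insert 30 -> lo=[1, 20] hi=[30] -> (len(lo)=2, len(hi)=1, max(lo)=20)
Step 4: insert 9 -> lo=[1, 9] hi=[20, 30] -> (len(lo)=2, len(hi)=2, max(lo)=9)
Step 5: insert 2 -> lo=[1, 2, 9] hi=[20, 30] -> (len(lo)=3, len(hi)=2, max(lo)=9)
Step 6: insert 36 -> lo=[1, 2, 9] hi=[20, 30, 36] -> (len(lo)=3, len(hi)=3, max(lo)=9)
Step 7: insert 25 -> lo=[1, 2, 9, 20] hi=[25, 30, 36] -> (len(lo)=4, len(hi)=3, max(lo)=20)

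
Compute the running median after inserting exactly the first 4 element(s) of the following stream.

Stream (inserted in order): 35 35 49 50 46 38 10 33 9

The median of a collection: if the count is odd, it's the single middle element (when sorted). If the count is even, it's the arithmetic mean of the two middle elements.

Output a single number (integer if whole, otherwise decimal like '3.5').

Answer: 42

Derivation:
Step 1: insert 35 -> lo=[35] (size 1, max 35) hi=[] (size 0) -> median=35
Step 2: insert 35 -> lo=[35] (size 1, max 35) hi=[35] (size 1, min 35) -> median=35
Step 3: insert 49 -> lo=[35, 35] (size 2, max 35) hi=[49] (size 1, min 49) -> median=35
Step 4: insert 50 -> lo=[35, 35] (size 2, max 35) hi=[49, 50] (size 2, min 49) -> median=42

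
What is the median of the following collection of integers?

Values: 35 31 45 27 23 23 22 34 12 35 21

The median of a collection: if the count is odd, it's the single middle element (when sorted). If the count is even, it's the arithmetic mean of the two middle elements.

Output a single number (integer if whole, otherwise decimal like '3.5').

Step 1: insert 35 -> lo=[35] (size 1, max 35) hi=[] (size 0) -> median=35
Step 2: insert 31 -> lo=[31] (size 1, max 31) hi=[35] (size 1, min 35) -> median=33
Step 3: insert 45 -> lo=[31, 35] (size 2, max 35) hi=[45] (size 1, min 45) -> median=35
Step 4: insert 27 -> lo=[27, 31] (size 2, max 31) hi=[35, 45] (size 2, min 35) -> median=33
Step 5: insert 23 -> lo=[23, 27, 31] (size 3, max 31) hi=[35, 45] (size 2, min 35) -> median=31
Step 6: insert 23 -> lo=[23, 23, 27] (size 3, max 27) hi=[31, 35, 45] (size 3, min 31) -> median=29
Step 7: insert 22 -> lo=[22, 23, 23, 27] (size 4, max 27) hi=[31, 35, 45] (size 3, min 31) -> median=27
Step 8: insert 34 -> lo=[22, 23, 23, 27] (size 4, max 27) hi=[31, 34, 35, 45] (size 4, min 31) -> median=29
Step 9: insert 12 -> lo=[12, 22, 23, 23, 27] (size 5, max 27) hi=[31, 34, 35, 45] (size 4, min 31) -> median=27
Step 10: insert 35 -> lo=[12, 22, 23, 23, 27] (size 5, max 27) hi=[31, 34, 35, 35, 45] (size 5, min 31) -> median=29
Step 11: insert 21 -> lo=[12, 21, 22, 23, 23, 27] (size 6, max 27) hi=[31, 34, 35, 35, 45] (size 5, min 31) -> median=27

Answer: 27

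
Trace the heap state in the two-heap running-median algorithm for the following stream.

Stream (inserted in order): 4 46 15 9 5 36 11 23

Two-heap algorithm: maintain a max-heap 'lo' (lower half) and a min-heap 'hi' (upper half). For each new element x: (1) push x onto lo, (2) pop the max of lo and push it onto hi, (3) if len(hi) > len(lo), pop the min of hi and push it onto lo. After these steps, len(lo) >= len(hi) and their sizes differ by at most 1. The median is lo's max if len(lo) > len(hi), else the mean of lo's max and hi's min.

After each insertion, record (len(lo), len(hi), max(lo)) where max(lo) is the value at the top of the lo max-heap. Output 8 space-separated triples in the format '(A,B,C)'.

Step 1: insert 4 -> lo=[4] hi=[] -> (len(lo)=1, len(hi)=0, max(lo)=4)
Step 2: insert 46 -> lo=[4] hi=[46] -> (len(lo)=1, len(hi)=1, max(lo)=4)
Step 3: insert 15 -> lo=[4, 15] hi=[46] -> (len(lo)=2, len(hi)=1, max(lo)=15)
Step 4: insert 9 -> lo=[4, 9] hi=[15, 46] -> (len(lo)=2, len(hi)=2, max(lo)=9)
Step 5: insert 5 -> lo=[4, 5, 9] hi=[15, 46] -> (len(lo)=3, len(hi)=2, max(lo)=9)
Step 6: insert 36 -> lo=[4, 5, 9] hi=[15, 36, 46] -> (len(lo)=3, len(hi)=3, max(lo)=9)
Step 7: insert 11 -> lo=[4, 5, 9, 11] hi=[15, 36, 46] -> (len(lo)=4, len(hi)=3, max(lo)=11)
Step 8: insert 23 -> lo=[4, 5, 9, 11] hi=[15, 23, 36, 46] -> (len(lo)=4, len(hi)=4, max(lo)=11)

Answer: (1,0,4) (1,1,4) (2,1,15) (2,2,9) (3,2,9) (3,3,9) (4,3,11) (4,4,11)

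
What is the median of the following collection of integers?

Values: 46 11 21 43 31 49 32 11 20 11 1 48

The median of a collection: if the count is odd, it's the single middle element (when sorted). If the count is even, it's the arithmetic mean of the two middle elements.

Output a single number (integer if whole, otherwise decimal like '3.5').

Step 1: insert 46 -> lo=[46] (size 1, max 46) hi=[] (size 0) -> median=46
Step 2: insert 11 -> lo=[11] (size 1, max 11) hi=[46] (size 1, min 46) -> median=28.5
Step 3: insert 21 -> lo=[11, 21] (size 2, max 21) hi=[46] (size 1, min 46) -> median=21
Step 4: insert 43 -> lo=[11, 21] (size 2, max 21) hi=[43, 46] (size 2, min 43) -> median=32
Step 5: insert 31 -> lo=[11, 21, 31] (size 3, max 31) hi=[43, 46] (size 2, min 43) -> median=31
Step 6: insert 49 -> lo=[11, 21, 31] (size 3, max 31) hi=[43, 46, 49] (size 3, min 43) -> median=37
Step 7: insert 32 -> lo=[11, 21, 31, 32] (size 4, max 32) hi=[43, 46, 49] (size 3, min 43) -> median=32
Step 8: insert 11 -> lo=[11, 11, 21, 31] (size 4, max 31) hi=[32, 43, 46, 49] (size 4, min 32) -> median=31.5
Step 9: insert 20 -> lo=[11, 11, 20, 21, 31] (size 5, max 31) hi=[32, 43, 46, 49] (size 4, min 32) -> median=31
Step 10: insert 11 -> lo=[11, 11, 11, 20, 21] (size 5, max 21) hi=[31, 32, 43, 46, 49] (size 5, min 31) -> median=26
Step 11: insert 1 -> lo=[1, 11, 11, 11, 20, 21] (size 6, max 21) hi=[31, 32, 43, 46, 49] (size 5, min 31) -> median=21
Step 12: insert 48 -> lo=[1, 11, 11, 11, 20, 21] (size 6, max 21) hi=[31, 32, 43, 46, 48, 49] (size 6, min 31) -> median=26

Answer: 26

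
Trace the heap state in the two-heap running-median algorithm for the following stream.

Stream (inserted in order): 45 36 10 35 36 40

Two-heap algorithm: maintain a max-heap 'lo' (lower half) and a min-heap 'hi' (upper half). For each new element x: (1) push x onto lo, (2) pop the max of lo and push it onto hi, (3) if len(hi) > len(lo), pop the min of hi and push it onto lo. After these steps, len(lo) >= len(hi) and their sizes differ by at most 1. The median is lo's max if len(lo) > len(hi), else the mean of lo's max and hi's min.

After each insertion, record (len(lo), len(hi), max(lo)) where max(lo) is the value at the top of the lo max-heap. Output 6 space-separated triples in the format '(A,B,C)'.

Answer: (1,0,45) (1,1,36) (2,1,36) (2,2,35) (3,2,36) (3,3,36)

Derivation:
Step 1: insert 45 -> lo=[45] hi=[] -> (len(lo)=1, len(hi)=0, max(lo)=45)
Step 2: insert 36 -> lo=[36] hi=[45] -> (len(lo)=1, len(hi)=1, max(lo)=36)
Step 3: insert 10 -> lo=[10, 36] hi=[45] -> (len(lo)=2, len(hi)=1, max(lo)=36)
Step 4: insert 35 -> lo=[10, 35] hi=[36, 45] -> (len(lo)=2, len(hi)=2, max(lo)=35)
Step 5: insert 36 -> lo=[10, 35, 36] hi=[36, 45] -> (len(lo)=3, len(hi)=2, max(lo)=36)
Step 6: insert 40 -> lo=[10, 35, 36] hi=[36, 40, 45] -> (len(lo)=3, len(hi)=3, max(lo)=36)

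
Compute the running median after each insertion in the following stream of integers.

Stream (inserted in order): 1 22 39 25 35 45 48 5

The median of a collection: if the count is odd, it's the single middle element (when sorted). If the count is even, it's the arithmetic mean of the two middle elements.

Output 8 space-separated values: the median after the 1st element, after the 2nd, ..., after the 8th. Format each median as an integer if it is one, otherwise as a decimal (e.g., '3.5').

Answer: 1 11.5 22 23.5 25 30 35 30

Derivation:
Step 1: insert 1 -> lo=[1] (size 1, max 1) hi=[] (size 0) -> median=1
Step 2: insert 22 -> lo=[1] (size 1, max 1) hi=[22] (size 1, min 22) -> median=11.5
Step 3: insert 39 -> lo=[1, 22] (size 2, max 22) hi=[39] (size 1, min 39) -> median=22
Step 4: insert 25 -> lo=[1, 22] (size 2, max 22) hi=[25, 39] (size 2, min 25) -> median=23.5
Step 5: insert 35 -> lo=[1, 22, 25] (size 3, max 25) hi=[35, 39] (size 2, min 35) -> median=25
Step 6: insert 45 -> lo=[1, 22, 25] (size 3, max 25) hi=[35, 39, 45] (size 3, min 35) -> median=30
Step 7: insert 48 -> lo=[1, 22, 25, 35] (size 4, max 35) hi=[39, 45, 48] (size 3, min 39) -> median=35
Step 8: insert 5 -> lo=[1, 5, 22, 25] (size 4, max 25) hi=[35, 39, 45, 48] (size 4, min 35) -> median=30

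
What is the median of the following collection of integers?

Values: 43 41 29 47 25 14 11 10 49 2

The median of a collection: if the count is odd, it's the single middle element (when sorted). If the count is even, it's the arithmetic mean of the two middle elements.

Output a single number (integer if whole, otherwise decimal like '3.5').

Step 1: insert 43 -> lo=[43] (size 1, max 43) hi=[] (size 0) -> median=43
Step 2: insert 41 -> lo=[41] (size 1, max 41) hi=[43] (size 1, min 43) -> median=42
Step 3: insert 29 -> lo=[29, 41] (size 2, max 41) hi=[43] (size 1, min 43) -> median=41
Step 4: insert 47 -> lo=[29, 41] (size 2, max 41) hi=[43, 47] (size 2, min 43) -> median=42
Step 5: insert 25 -> lo=[25, 29, 41] (size 3, max 41) hi=[43, 47] (size 2, min 43) -> median=41
Step 6: insert 14 -> lo=[14, 25, 29] (size 3, max 29) hi=[41, 43, 47] (size 3, min 41) -> median=35
Step 7: insert 11 -> lo=[11, 14, 25, 29] (size 4, max 29) hi=[41, 43, 47] (size 3, min 41) -> median=29
Step 8: insert 10 -> lo=[10, 11, 14, 25] (size 4, max 25) hi=[29, 41, 43, 47] (size 4, min 29) -> median=27
Step 9: insert 49 -> lo=[10, 11, 14, 25, 29] (size 5, max 29) hi=[41, 43, 47, 49] (size 4, min 41) -> median=29
Step 10: insert 2 -> lo=[2, 10, 11, 14, 25] (size 5, max 25) hi=[29, 41, 43, 47, 49] (size 5, min 29) -> median=27

Answer: 27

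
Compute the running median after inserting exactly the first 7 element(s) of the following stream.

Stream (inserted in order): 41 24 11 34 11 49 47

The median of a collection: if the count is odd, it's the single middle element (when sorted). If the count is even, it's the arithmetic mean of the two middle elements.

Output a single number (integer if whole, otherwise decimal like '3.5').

Answer: 34

Derivation:
Step 1: insert 41 -> lo=[41] (size 1, max 41) hi=[] (size 0) -> median=41
Step 2: insert 24 -> lo=[24] (size 1, max 24) hi=[41] (size 1, min 41) -> median=32.5
Step 3: insert 11 -> lo=[11, 24] (size 2, max 24) hi=[41] (size 1, min 41) -> median=24
Step 4: insert 34 -> lo=[11, 24] (size 2, max 24) hi=[34, 41] (size 2, min 34) -> median=29
Step 5: insert 11 -> lo=[11, 11, 24] (size 3, max 24) hi=[34, 41] (size 2, min 34) -> median=24
Step 6: insert 49 -> lo=[11, 11, 24] (size 3, max 24) hi=[34, 41, 49] (size 3, min 34) -> median=29
Step 7: insert 47 -> lo=[11, 11, 24, 34] (size 4, max 34) hi=[41, 47, 49] (size 3, min 41) -> median=34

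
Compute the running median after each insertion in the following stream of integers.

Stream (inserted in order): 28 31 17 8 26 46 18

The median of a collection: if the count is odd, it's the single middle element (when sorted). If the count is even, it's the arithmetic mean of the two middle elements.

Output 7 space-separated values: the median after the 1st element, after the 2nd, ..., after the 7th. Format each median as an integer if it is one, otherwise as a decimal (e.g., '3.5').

Answer: 28 29.5 28 22.5 26 27 26

Derivation:
Step 1: insert 28 -> lo=[28] (size 1, max 28) hi=[] (size 0) -> median=28
Step 2: insert 31 -> lo=[28] (size 1, max 28) hi=[31] (size 1, min 31) -> median=29.5
Step 3: insert 17 -> lo=[17, 28] (size 2, max 28) hi=[31] (size 1, min 31) -> median=28
Step 4: insert 8 -> lo=[8, 17] (size 2, max 17) hi=[28, 31] (size 2, min 28) -> median=22.5
Step 5: insert 26 -> lo=[8, 17, 26] (size 3, max 26) hi=[28, 31] (size 2, min 28) -> median=26
Step 6: insert 46 -> lo=[8, 17, 26] (size 3, max 26) hi=[28, 31, 46] (size 3, min 28) -> median=27
Step 7: insert 18 -> lo=[8, 17, 18, 26] (size 4, max 26) hi=[28, 31, 46] (size 3, min 28) -> median=26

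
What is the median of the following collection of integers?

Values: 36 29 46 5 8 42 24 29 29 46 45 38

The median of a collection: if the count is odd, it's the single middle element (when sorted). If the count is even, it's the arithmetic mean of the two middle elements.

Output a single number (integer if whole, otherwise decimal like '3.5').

Step 1: insert 36 -> lo=[36] (size 1, max 36) hi=[] (size 0) -> median=36
Step 2: insert 29 -> lo=[29] (size 1, max 29) hi=[36] (size 1, min 36) -> median=32.5
Step 3: insert 46 -> lo=[29, 36] (size 2, max 36) hi=[46] (size 1, min 46) -> median=36
Step 4: insert 5 -> lo=[5, 29] (size 2, max 29) hi=[36, 46] (size 2, min 36) -> median=32.5
Step 5: insert 8 -> lo=[5, 8, 29] (size 3, max 29) hi=[36, 46] (size 2, min 36) -> median=29
Step 6: insert 42 -> lo=[5, 8, 29] (size 3, max 29) hi=[36, 42, 46] (size 3, min 36) -> median=32.5
Step 7: insert 24 -> lo=[5, 8, 24, 29] (size 4, max 29) hi=[36, 42, 46] (size 3, min 36) -> median=29
Step 8: insert 29 -> lo=[5, 8, 24, 29] (size 4, max 29) hi=[29, 36, 42, 46] (size 4, min 29) -> median=29
Step 9: insert 29 -> lo=[5, 8, 24, 29, 29] (size 5, max 29) hi=[29, 36, 42, 46] (size 4, min 29) -> median=29
Step 10: insert 46 -> lo=[5, 8, 24, 29, 29] (size 5, max 29) hi=[29, 36, 42, 46, 46] (size 5, min 29) -> median=29
Step 11: insert 45 -> lo=[5, 8, 24, 29, 29, 29] (size 6, max 29) hi=[36, 42, 45, 46, 46] (size 5, min 36) -> median=29
Step 12: insert 38 -> lo=[5, 8, 24, 29, 29, 29] (size 6, max 29) hi=[36, 38, 42, 45, 46, 46] (size 6, min 36) -> median=32.5

Answer: 32.5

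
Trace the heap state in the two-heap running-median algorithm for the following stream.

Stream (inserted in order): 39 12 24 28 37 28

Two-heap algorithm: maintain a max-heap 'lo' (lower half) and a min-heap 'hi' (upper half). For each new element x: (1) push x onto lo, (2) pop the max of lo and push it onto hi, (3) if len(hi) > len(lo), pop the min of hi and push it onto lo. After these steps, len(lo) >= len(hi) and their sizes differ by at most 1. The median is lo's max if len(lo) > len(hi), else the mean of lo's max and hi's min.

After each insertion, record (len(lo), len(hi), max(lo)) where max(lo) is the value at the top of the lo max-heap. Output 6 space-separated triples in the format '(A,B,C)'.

Answer: (1,0,39) (1,1,12) (2,1,24) (2,2,24) (3,2,28) (3,3,28)

Derivation:
Step 1: insert 39 -> lo=[39] hi=[] -> (len(lo)=1, len(hi)=0, max(lo)=39)
Step 2: insert 12 -> lo=[12] hi=[39] -> (len(lo)=1, len(hi)=1, max(lo)=12)
Step 3: insert 24 -> lo=[12, 24] hi=[39] -> (len(lo)=2, len(hi)=1, max(lo)=24)
Step 4: insert 28 -> lo=[12, 24] hi=[28, 39] -> (len(lo)=2, len(hi)=2, max(lo)=24)
Step 5: insert 37 -> lo=[12, 24, 28] hi=[37, 39] -> (len(lo)=3, len(hi)=2, max(lo)=28)
Step 6: insert 28 -> lo=[12, 24, 28] hi=[28, 37, 39] -> (len(lo)=3, len(hi)=3, max(lo)=28)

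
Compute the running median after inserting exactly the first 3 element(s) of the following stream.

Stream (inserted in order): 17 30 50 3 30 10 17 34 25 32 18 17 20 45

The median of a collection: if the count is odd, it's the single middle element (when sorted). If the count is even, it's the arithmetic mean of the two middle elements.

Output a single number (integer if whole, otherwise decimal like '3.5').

Step 1: insert 17 -> lo=[17] (size 1, max 17) hi=[] (size 0) -> median=17
Step 2: insert 30 -> lo=[17] (size 1, max 17) hi=[30] (size 1, min 30) -> median=23.5
Step 3: insert 50 -> lo=[17, 30] (size 2, max 30) hi=[50] (size 1, min 50) -> median=30

Answer: 30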